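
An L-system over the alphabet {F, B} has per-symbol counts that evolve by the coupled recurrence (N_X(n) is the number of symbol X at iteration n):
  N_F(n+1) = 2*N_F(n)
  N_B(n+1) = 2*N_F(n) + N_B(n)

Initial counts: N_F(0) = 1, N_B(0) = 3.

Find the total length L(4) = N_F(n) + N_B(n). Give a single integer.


Answer: 49

Derivation:
Step 0: N_F=1, N_B=3, L=4
Step 1: N_F=2, N_B=5, L=7
Step 2: N_F=4, N_B=9, L=13
Step 3: N_F=8, N_B=17, L=25
Step 4: N_F=16, N_B=33, L=49


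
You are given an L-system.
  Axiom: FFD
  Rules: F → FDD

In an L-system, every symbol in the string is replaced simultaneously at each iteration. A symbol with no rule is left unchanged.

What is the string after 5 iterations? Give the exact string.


Step 0: FFD
Step 1: FDDFDDD
Step 2: FDDDDFDDDDD
Step 3: FDDDDDDFDDDDDDD
Step 4: FDDDDDDDDFDDDDDDDDD
Step 5: FDDDDDDDDDDFDDDDDDDDDDD

Answer: FDDDDDDDDDDFDDDDDDDDDDD


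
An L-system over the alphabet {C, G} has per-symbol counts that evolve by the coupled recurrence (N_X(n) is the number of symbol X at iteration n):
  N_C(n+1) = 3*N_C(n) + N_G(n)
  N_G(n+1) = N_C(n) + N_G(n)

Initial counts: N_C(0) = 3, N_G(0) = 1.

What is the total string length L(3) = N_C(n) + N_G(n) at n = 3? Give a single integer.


Step 0: N_C=3, N_G=1, L=4
Step 1: N_C=10, N_G=4, L=14
Step 2: N_C=34, N_G=14, L=48
Step 3: N_C=116, N_G=48, L=164

Answer: 164


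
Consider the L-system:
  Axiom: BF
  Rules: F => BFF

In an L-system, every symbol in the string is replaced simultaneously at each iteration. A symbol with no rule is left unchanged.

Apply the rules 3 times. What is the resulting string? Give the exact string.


Answer: BBBBFFBFFBBFFBFF

Derivation:
Step 0: BF
Step 1: BBFF
Step 2: BBBFFBFF
Step 3: BBBBFFBFFBBFFBFF


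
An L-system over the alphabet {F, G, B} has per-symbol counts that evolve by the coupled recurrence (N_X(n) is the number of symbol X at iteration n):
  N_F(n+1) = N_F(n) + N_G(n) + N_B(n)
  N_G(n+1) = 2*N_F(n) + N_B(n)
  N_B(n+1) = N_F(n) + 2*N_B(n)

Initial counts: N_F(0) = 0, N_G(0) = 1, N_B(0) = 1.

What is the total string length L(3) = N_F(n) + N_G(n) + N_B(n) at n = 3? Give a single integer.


Answer: 50

Derivation:
Step 0: N_F=0, N_G=1, N_B=1, L=2
Step 1: N_F=2, N_G=1, N_B=2, L=5
Step 2: N_F=5, N_G=6, N_B=6, L=17
Step 3: N_F=17, N_G=16, N_B=17, L=50


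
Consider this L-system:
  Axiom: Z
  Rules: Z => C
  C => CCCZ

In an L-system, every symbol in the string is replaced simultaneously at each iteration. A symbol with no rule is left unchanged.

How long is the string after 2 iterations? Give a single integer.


Step 0: length = 1
Step 1: length = 1
Step 2: length = 4

Answer: 4


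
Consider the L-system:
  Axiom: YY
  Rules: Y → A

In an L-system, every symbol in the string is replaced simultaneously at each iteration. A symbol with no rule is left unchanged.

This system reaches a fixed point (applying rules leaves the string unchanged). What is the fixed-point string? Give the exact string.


Step 0: YY
Step 1: AA
Step 2: AA  (unchanged — fixed point at step 1)

Answer: AA


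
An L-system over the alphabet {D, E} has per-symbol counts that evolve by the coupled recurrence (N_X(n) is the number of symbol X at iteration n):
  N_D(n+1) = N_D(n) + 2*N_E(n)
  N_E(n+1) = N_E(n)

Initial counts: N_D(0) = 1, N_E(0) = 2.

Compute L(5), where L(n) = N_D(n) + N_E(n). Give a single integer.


Step 0: N_D=1, N_E=2, L=3
Step 1: N_D=5, N_E=2, L=7
Step 2: N_D=9, N_E=2, L=11
Step 3: N_D=13, N_E=2, L=15
Step 4: N_D=17, N_E=2, L=19
Step 5: N_D=21, N_E=2, L=23

Answer: 23


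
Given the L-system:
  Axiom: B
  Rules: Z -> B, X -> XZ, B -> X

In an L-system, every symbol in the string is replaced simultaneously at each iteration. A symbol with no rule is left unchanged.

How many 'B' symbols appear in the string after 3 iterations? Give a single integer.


Answer: 1

Derivation:
Step 0: B  (1 'B')
Step 1: X  (0 'B')
Step 2: XZ  (0 'B')
Step 3: XZB  (1 'B')


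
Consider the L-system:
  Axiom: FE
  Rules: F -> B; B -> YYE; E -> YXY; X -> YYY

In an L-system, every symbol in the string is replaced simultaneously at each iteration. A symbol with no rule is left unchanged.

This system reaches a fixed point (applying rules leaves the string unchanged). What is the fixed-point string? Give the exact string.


Step 0: FE
Step 1: BYXY
Step 2: YYEYYYYY
Step 3: YYYXYYYYYY
Step 4: YYYYYYYYYYYY
Step 5: YYYYYYYYYYYY  (unchanged — fixed point at step 4)

Answer: YYYYYYYYYYYY


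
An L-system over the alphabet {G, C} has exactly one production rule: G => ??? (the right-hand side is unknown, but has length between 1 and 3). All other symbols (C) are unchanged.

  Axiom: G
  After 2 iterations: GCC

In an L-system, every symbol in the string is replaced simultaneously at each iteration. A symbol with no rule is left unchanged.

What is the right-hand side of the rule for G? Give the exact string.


Trying G => GC:
  Step 0: G
  Step 1: GC
  Step 2: GCC
Matches the given result.

Answer: GC


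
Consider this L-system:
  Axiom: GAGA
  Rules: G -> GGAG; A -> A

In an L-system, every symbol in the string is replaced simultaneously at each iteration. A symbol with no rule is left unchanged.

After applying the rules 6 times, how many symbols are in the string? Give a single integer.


Step 0: length = 4
Step 1: length = 10
Step 2: length = 28
Step 3: length = 82
Step 4: length = 244
Step 5: length = 730
Step 6: length = 2188

Answer: 2188


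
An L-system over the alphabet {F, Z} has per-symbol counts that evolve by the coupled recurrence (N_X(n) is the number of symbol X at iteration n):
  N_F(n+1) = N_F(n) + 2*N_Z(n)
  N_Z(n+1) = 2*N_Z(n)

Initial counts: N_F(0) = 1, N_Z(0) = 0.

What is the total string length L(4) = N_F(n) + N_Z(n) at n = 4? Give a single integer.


Answer: 1

Derivation:
Step 0: N_F=1, N_Z=0, L=1
Step 1: N_F=1, N_Z=0, L=1
Step 2: N_F=1, N_Z=0, L=1
Step 3: N_F=1, N_Z=0, L=1
Step 4: N_F=1, N_Z=0, L=1


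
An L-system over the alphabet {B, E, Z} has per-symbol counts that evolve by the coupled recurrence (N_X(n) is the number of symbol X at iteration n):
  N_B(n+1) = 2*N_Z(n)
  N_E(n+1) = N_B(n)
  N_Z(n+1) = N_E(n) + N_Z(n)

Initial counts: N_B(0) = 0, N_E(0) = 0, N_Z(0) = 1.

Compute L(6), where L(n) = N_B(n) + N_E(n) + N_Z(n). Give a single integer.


Step 0: N_B=0, N_E=0, N_Z=1, L=1
Step 1: N_B=2, N_E=0, N_Z=1, L=3
Step 2: N_B=2, N_E=2, N_Z=1, L=5
Step 3: N_B=2, N_E=2, N_Z=3, L=7
Step 4: N_B=6, N_E=2, N_Z=5, L=13
Step 5: N_B=10, N_E=6, N_Z=7, L=23
Step 6: N_B=14, N_E=10, N_Z=13, L=37

Answer: 37


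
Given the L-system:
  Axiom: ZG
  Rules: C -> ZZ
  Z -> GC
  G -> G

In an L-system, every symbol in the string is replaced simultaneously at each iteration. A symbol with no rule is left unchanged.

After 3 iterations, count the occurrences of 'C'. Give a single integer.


Step 0: ZG  (0 'C')
Step 1: GCG  (1 'C')
Step 2: GZZG  (0 'C')
Step 3: GGCGCG  (2 'C')

Answer: 2


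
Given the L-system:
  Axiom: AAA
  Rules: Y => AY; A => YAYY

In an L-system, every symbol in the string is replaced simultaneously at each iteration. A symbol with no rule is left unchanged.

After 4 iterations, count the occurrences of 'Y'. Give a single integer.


Step 0: AAA  (0 'Y')
Step 1: YAYYYAYYYAYY  (9 'Y')
Step 2: AYYAYYAYAYAYYAYYAYAYAYYAYYAYAY  (18 'Y')
Step 3: YAYYAYAYYAYYAYAYYAYYAYYAYYAYYAYYAYAYYAYYAYAYYAYYAYYAYYAYYAYYAYAYYAYYAYAYYAYYAYYAYYAY  (54 'Y')
Step 4: AYYAYYAYAYYAYYAYYAYYAYAYYAYYAYAYYAYYAYYAYYAYAYYAYYAYAYYAYYAYAYYAYYAYAYYAYYAYAYYAYYAYAYYAYYAYYAYYAYAYYAYYAYAYYAYYAYYAYYAYAYYAYYAYAYYAYYAYAYYAYYAYAYYAYYAYAYYAYYAYAYYAYYAYYAYYAYAYYAYYAYAYYAYYAYYAYYAYAYYAYYAYAYYAYYAYAYYAYYAYAYYAYYAY  (144 'Y')

Answer: 144


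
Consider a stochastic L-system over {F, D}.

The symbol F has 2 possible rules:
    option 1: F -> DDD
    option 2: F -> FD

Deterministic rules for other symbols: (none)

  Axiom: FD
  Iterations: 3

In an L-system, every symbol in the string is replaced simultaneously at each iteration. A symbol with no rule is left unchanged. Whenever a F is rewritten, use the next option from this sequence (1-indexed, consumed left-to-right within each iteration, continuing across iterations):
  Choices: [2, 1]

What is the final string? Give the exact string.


Step 0: FD
Step 1: FDD  (used choices [2])
Step 2: DDDDD  (used choices [1])
Step 3: DDDDD  (used choices [])

Answer: DDDDD


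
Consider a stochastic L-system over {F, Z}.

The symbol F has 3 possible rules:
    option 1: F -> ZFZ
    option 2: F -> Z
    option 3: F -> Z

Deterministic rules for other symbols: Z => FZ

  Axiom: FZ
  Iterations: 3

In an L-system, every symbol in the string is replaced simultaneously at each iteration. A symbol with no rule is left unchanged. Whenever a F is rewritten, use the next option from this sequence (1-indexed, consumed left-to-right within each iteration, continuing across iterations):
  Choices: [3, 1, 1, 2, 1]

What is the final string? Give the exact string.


Answer: ZFZFZFZZFZZFZFZ

Derivation:
Step 0: FZ
Step 1: ZFZ  (used choices [3])
Step 2: FZZFZFZ  (used choices [1])
Step 3: ZFZFZFZZFZZFZFZ  (used choices [1, 2, 1])


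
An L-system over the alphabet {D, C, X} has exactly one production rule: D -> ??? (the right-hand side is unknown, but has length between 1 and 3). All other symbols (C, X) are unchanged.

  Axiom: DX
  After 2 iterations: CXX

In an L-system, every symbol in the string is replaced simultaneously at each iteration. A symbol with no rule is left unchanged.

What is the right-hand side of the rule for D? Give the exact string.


Trying D -> CX:
  Step 0: DX
  Step 1: CXX
  Step 2: CXX
Matches the given result.

Answer: CX


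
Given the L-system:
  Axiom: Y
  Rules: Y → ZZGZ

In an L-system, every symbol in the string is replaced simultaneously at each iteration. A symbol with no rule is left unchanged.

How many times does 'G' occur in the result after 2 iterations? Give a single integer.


Step 0: Y  (0 'G')
Step 1: ZZGZ  (1 'G')
Step 2: ZZGZ  (1 'G')

Answer: 1


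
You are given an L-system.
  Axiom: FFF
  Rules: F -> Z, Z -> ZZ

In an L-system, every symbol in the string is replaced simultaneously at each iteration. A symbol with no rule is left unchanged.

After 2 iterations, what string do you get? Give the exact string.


Step 0: FFF
Step 1: ZZZ
Step 2: ZZZZZZ

Answer: ZZZZZZ


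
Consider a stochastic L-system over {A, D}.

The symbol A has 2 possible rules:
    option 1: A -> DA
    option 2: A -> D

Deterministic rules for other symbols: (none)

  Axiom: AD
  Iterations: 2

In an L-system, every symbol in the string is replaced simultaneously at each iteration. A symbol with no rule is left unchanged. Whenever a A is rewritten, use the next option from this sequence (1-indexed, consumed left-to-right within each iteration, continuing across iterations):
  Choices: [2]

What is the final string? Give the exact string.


Step 0: AD
Step 1: DD  (used choices [2])
Step 2: DD  (used choices [])

Answer: DD


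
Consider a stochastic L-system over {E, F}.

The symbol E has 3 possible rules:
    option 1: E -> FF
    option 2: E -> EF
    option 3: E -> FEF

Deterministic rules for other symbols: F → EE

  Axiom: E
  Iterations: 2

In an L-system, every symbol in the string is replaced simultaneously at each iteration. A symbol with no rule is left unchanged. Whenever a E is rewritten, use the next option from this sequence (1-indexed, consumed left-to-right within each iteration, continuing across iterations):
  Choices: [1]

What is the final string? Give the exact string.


Answer: EEEE

Derivation:
Step 0: E
Step 1: FF  (used choices [1])
Step 2: EEEE  (used choices [])


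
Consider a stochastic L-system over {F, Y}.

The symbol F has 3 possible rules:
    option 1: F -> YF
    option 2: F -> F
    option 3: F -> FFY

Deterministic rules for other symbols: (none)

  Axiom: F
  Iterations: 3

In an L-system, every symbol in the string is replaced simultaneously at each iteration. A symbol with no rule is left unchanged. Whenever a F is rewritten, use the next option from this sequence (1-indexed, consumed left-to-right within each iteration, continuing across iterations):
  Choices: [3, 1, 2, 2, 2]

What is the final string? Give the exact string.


Answer: YFFY

Derivation:
Step 0: F
Step 1: FFY  (used choices [3])
Step 2: YFFY  (used choices [1, 2])
Step 3: YFFY  (used choices [2, 2])


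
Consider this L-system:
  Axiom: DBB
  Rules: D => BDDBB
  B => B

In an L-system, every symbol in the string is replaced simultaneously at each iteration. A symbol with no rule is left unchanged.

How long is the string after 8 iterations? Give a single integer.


Step 0: length = 3
Step 1: length = 7
Step 2: length = 15
Step 3: length = 31
Step 4: length = 63
Step 5: length = 127
Step 6: length = 255
Step 7: length = 511
Step 8: length = 1023

Answer: 1023


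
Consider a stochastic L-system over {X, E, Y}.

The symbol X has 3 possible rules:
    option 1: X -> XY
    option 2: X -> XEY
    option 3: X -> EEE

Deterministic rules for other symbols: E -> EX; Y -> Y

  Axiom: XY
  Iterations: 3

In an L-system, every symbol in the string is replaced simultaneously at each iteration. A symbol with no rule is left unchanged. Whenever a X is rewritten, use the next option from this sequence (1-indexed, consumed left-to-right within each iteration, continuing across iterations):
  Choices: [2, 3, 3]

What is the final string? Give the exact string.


Step 0: XY
Step 1: XEYY  (used choices [2])
Step 2: EEEEXYY  (used choices [3])
Step 3: EXEXEXEXEEEYY  (used choices [3])

Answer: EXEXEXEXEEEYY


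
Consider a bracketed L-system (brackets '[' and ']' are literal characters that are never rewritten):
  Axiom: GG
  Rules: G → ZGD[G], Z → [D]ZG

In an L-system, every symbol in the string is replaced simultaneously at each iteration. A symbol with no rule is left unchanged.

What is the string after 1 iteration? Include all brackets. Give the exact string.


Answer: ZGD[G]ZGD[G]

Derivation:
Step 0: GG
Step 1: ZGD[G]ZGD[G]


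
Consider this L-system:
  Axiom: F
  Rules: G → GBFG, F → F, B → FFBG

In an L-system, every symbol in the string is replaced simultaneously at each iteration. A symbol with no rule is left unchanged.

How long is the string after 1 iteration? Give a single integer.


Answer: 1

Derivation:
Step 0: length = 1
Step 1: length = 1


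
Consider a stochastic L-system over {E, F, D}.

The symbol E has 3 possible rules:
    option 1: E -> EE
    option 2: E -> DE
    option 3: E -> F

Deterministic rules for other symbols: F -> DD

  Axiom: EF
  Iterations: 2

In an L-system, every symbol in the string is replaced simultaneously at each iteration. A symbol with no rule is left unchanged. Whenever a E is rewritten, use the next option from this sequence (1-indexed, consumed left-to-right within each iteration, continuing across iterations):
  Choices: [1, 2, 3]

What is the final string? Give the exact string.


Answer: DEFDD

Derivation:
Step 0: EF
Step 1: EEDD  (used choices [1])
Step 2: DEFDD  (used choices [2, 3])


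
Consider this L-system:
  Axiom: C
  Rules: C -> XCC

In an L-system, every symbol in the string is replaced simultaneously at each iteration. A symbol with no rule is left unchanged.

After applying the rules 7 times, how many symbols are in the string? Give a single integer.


Step 0: length = 1
Step 1: length = 3
Step 2: length = 7
Step 3: length = 15
Step 4: length = 31
Step 5: length = 63
Step 6: length = 127
Step 7: length = 255

Answer: 255


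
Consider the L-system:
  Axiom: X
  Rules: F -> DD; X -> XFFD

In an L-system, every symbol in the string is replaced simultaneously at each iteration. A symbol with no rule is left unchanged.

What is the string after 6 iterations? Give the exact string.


Step 0: X
Step 1: XFFD
Step 2: XFFDDDDDD
Step 3: XFFDDDDDDDDDDD
Step 4: XFFDDDDDDDDDDDDDDDD
Step 5: XFFDDDDDDDDDDDDDDDDDDDDD
Step 6: XFFDDDDDDDDDDDDDDDDDDDDDDDDDD

Answer: XFFDDDDDDDDDDDDDDDDDDDDDDDDDD


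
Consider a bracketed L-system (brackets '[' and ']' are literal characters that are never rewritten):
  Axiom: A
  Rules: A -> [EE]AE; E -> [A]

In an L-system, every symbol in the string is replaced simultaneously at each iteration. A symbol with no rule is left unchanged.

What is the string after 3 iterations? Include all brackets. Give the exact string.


Answer: [[[EE]AE][[EE]AE]][[A][A]][EE]AE[A][[EE]AE]

Derivation:
Step 0: A
Step 1: [EE]AE
Step 2: [[A][A]][EE]AE[A]
Step 3: [[[EE]AE][[EE]AE]][[A][A]][EE]AE[A][[EE]AE]


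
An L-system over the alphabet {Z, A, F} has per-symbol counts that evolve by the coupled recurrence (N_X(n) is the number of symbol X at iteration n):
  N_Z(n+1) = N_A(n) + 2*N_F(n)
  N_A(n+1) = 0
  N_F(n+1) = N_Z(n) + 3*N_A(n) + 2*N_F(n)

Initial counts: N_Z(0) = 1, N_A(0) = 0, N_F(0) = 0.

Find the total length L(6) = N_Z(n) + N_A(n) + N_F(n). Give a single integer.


Answer: 208

Derivation:
Step 0: N_Z=1, N_A=0, N_F=0, L=1
Step 1: N_Z=0, N_A=0, N_F=1, L=1
Step 2: N_Z=2, N_A=0, N_F=2, L=4
Step 3: N_Z=4, N_A=0, N_F=6, L=10
Step 4: N_Z=12, N_A=0, N_F=16, L=28
Step 5: N_Z=32, N_A=0, N_F=44, L=76
Step 6: N_Z=88, N_A=0, N_F=120, L=208


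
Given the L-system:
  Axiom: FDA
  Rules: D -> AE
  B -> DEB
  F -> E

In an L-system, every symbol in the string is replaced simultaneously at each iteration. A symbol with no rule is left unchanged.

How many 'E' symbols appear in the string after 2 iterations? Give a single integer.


Step 0: FDA  (0 'E')
Step 1: EAEA  (2 'E')
Step 2: EAEA  (2 'E')

Answer: 2


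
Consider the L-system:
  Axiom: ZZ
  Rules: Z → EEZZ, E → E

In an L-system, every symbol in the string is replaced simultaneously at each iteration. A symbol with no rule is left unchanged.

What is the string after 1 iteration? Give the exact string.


Step 0: ZZ
Step 1: EEZZEEZZ

Answer: EEZZEEZZ


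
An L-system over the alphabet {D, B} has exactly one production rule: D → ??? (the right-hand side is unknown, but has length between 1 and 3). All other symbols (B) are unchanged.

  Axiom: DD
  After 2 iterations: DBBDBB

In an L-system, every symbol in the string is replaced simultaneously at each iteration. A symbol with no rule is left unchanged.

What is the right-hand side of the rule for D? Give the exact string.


Trying D → DB:
  Step 0: DD
  Step 1: DBDB
  Step 2: DBBDBB
Matches the given result.

Answer: DB


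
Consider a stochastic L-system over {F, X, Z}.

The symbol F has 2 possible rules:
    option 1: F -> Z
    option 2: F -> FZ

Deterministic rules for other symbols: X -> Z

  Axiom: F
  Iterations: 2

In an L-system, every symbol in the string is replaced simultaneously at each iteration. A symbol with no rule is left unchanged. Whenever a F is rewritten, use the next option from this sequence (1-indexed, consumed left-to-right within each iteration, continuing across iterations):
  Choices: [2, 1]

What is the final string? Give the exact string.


Step 0: F
Step 1: FZ  (used choices [2])
Step 2: ZZ  (used choices [1])

Answer: ZZ


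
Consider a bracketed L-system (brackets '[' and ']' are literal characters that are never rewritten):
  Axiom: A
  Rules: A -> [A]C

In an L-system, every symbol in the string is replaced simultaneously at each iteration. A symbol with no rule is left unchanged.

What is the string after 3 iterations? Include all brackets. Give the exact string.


Step 0: A
Step 1: [A]C
Step 2: [[A]C]C
Step 3: [[[A]C]C]C

Answer: [[[A]C]C]C


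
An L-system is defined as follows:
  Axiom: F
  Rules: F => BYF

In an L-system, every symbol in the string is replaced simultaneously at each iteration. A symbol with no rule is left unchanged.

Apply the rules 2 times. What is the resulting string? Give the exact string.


Step 0: F
Step 1: BYF
Step 2: BYBYF

Answer: BYBYF


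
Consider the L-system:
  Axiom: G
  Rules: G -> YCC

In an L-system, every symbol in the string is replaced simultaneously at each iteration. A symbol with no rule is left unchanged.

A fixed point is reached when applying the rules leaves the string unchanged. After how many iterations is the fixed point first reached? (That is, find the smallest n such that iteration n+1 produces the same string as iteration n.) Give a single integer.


Step 0: G
Step 1: YCC
Step 2: YCC  (unchanged — fixed point at step 1)

Answer: 1


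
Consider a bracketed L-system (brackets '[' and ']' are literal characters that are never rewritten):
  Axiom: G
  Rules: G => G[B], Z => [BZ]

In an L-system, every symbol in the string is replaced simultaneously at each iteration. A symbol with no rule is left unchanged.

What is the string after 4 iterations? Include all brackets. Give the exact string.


Step 0: G
Step 1: G[B]
Step 2: G[B][B]
Step 3: G[B][B][B]
Step 4: G[B][B][B][B]

Answer: G[B][B][B][B]


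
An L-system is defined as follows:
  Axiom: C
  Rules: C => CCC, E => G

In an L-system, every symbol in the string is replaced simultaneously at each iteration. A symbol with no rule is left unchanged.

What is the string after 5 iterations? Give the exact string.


Answer: CCCCCCCCCCCCCCCCCCCCCCCCCCCCCCCCCCCCCCCCCCCCCCCCCCCCCCCCCCCCCCCCCCCCCCCCCCCCCCCCCCCCCCCCCCCCCCCCCCCCCCCCCCCCCCCCCCCCCCCCCCCCCCCCCCCCCCCCCCCCCCCCCCCCCCCCCCCCCCCCCCCCCCCCCCCCCCCCCCCCCCCCCCCCCCCCCCCCCCCCCCCCCCCCCCCCCCCCCCCCCCCCCCCCCCCCCCCCCCCCCCC

Derivation:
Step 0: C
Step 1: CCC
Step 2: CCCCCCCCC
Step 3: CCCCCCCCCCCCCCCCCCCCCCCCCCC
Step 4: CCCCCCCCCCCCCCCCCCCCCCCCCCCCCCCCCCCCCCCCCCCCCCCCCCCCCCCCCCCCCCCCCCCCCCCCCCCCCCCCC
Step 5: CCCCCCCCCCCCCCCCCCCCCCCCCCCCCCCCCCCCCCCCCCCCCCCCCCCCCCCCCCCCCCCCCCCCCCCCCCCCCCCCCCCCCCCCCCCCCCCCCCCCCCCCCCCCCCCCCCCCCCCCCCCCCCCCCCCCCCCCCCCCCCCCCCCCCCCCCCCCCCCCCCCCCCCCCCCCCCCCCCCCCCCCCCCCCCCCCCCCCCCCCCCCCCCCCCCCCCCCCCCCCCCCCCCCCCCCCCCCCCCCCCC


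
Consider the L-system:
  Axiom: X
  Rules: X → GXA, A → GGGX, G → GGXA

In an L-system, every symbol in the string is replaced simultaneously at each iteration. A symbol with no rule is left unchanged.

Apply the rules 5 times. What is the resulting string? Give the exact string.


Answer: GGXAGGXAGXAGGGXGGXAGGXAGXAGGGXGGXAGXAGGGXGGXAGGXAGGXAGXAGGXAGGXAGXAGGGXGGXAGGXAGXAGGGXGGXAGXAGGGXGGXAGGXAGGXAGXAGGXAGGXAGXAGGGXGGXAGXAGGGXGGXAGGXAGGXAGXAGGXAGGXAGXAGGGXGGXAGGXAGXAGGGXGGXAGGXAGXAGGGXGGXAGXAGGGXGGXAGGXAGXAGGGXGGXAGGXAGXAGGGXGGXAGXAGGGXGGXAGGXAGGXAGXAGGXAGGXAGXAGGGXGGXAGXAGGGXGGXAGGXAGGXAGXAGGXAGGXAGXAGGGXGGXAGGXAGXAGGGXGGXAGGXAGXAGGGXGGXAGXAGGGXGGXAGGXAGXAGGGXGGXAGGXAGXAGGGXGGXAGXAGGGXGGXAGGXAGGXAGXAGGXAGGXAGXAGGGXGGXAGGXAGXAGGGXGGXAGXAGGGXGGXAGGXAGGXAGXAGGXAGGXAGXAGGGXGGXAGGXAGXAGGGXGGXAGXAGGGXGGXAGGXAGGXAGXAGGXAGGXAGXAGGGXGGXAGXAGGGXGGXAGGXAGGXAGXA

Derivation:
Step 0: X
Step 1: GXA
Step 2: GGXAGXAGGGX
Step 3: GGXAGGXAGXAGGGXGGXAGXAGGGXGGXAGGXAGGXAGXA
Step 4: GGXAGGXAGXAGGGXGGXAGGXAGXAGGGXGGXAGXAGGGXGGXAGGXAGGXAGXAGGXAGGXAGXAGGGXGGXAGXAGGGXGGXAGGXAGGXAGXAGGXAGGXAGXAGGGXGGXAGGXAGXAGGGXGGXAGGXAGXAGGGXGGXAGXAGGGX
Step 5: GGXAGGXAGXAGGGXGGXAGGXAGXAGGGXGGXAGXAGGGXGGXAGGXAGGXAGXAGGXAGGXAGXAGGGXGGXAGGXAGXAGGGXGGXAGXAGGGXGGXAGGXAGGXAGXAGGXAGGXAGXAGGGXGGXAGXAGGGXGGXAGGXAGGXAGXAGGXAGGXAGXAGGGXGGXAGGXAGXAGGGXGGXAGGXAGXAGGGXGGXAGXAGGGXGGXAGGXAGXAGGGXGGXAGGXAGXAGGGXGGXAGXAGGGXGGXAGGXAGGXAGXAGGXAGGXAGXAGGGXGGXAGXAGGGXGGXAGGXAGGXAGXAGGXAGGXAGXAGGGXGGXAGGXAGXAGGGXGGXAGGXAGXAGGGXGGXAGXAGGGXGGXAGGXAGXAGGGXGGXAGGXAGXAGGGXGGXAGXAGGGXGGXAGGXAGGXAGXAGGXAGGXAGXAGGGXGGXAGGXAGXAGGGXGGXAGXAGGGXGGXAGGXAGGXAGXAGGXAGGXAGXAGGGXGGXAGGXAGXAGGGXGGXAGXAGGGXGGXAGGXAGGXAGXAGGXAGGXAGXAGGGXGGXAGXAGGGXGGXAGGXAGGXAGXA


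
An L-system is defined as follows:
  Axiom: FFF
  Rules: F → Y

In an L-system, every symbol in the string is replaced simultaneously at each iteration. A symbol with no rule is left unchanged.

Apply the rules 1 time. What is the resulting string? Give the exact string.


Step 0: FFF
Step 1: YYY

Answer: YYY


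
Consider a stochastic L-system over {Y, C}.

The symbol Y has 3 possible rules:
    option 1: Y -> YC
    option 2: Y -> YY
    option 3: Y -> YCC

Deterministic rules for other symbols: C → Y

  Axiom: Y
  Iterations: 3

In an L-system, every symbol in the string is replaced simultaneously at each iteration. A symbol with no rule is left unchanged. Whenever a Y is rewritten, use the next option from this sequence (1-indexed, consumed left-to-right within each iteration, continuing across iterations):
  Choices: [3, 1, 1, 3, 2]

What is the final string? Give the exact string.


Answer: YCYYCCYY

Derivation:
Step 0: Y
Step 1: YCC  (used choices [3])
Step 2: YCYY  (used choices [1])
Step 3: YCYYCCYY  (used choices [1, 3, 2])


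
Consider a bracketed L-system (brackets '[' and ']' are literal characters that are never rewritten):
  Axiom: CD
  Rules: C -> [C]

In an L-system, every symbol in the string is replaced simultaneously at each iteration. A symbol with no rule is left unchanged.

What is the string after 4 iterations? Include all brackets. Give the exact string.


Step 0: CD
Step 1: [C]D
Step 2: [[C]]D
Step 3: [[[C]]]D
Step 4: [[[[C]]]]D

Answer: [[[[C]]]]D


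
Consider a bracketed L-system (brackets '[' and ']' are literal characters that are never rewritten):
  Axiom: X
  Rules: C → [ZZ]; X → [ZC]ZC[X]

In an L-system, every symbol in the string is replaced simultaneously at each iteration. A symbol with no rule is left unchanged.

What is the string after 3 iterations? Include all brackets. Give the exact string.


Answer: [Z[ZZ]]Z[ZZ][[Z[ZZ]]Z[ZZ][[ZC]ZC[X]]]

Derivation:
Step 0: X
Step 1: [ZC]ZC[X]
Step 2: [Z[ZZ]]Z[ZZ][[ZC]ZC[X]]
Step 3: [Z[ZZ]]Z[ZZ][[Z[ZZ]]Z[ZZ][[ZC]ZC[X]]]


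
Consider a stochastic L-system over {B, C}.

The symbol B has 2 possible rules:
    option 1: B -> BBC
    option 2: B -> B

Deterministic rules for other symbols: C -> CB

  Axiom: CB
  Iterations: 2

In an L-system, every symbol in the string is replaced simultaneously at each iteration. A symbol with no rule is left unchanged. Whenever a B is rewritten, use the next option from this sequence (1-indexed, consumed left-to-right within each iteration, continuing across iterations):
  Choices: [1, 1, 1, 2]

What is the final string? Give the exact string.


Step 0: CB
Step 1: CBBBC  (used choices [1])
Step 2: CBBBCBBCBCB  (used choices [1, 1, 2])

Answer: CBBBCBBCBCB


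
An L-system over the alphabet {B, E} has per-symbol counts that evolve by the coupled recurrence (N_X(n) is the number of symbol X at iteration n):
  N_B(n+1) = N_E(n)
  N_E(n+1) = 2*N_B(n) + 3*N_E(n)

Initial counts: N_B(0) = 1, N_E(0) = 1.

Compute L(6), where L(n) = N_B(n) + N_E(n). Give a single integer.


Answer: 3526

Derivation:
Step 0: N_B=1, N_E=1, L=2
Step 1: N_B=1, N_E=5, L=6
Step 2: N_B=5, N_E=17, L=22
Step 3: N_B=17, N_E=61, L=78
Step 4: N_B=61, N_E=217, L=278
Step 5: N_B=217, N_E=773, L=990
Step 6: N_B=773, N_E=2753, L=3526


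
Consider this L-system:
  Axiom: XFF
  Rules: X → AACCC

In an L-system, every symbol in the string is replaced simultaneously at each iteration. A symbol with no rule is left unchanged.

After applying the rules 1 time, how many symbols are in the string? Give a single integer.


Answer: 7

Derivation:
Step 0: length = 3
Step 1: length = 7


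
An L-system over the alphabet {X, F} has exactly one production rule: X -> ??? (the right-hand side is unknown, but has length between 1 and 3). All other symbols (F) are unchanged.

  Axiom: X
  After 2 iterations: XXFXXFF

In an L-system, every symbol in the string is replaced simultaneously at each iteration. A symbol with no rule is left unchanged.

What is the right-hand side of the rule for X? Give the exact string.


Answer: XXF

Derivation:
Trying X -> XXF:
  Step 0: X
  Step 1: XXF
  Step 2: XXFXXFF
Matches the given result.


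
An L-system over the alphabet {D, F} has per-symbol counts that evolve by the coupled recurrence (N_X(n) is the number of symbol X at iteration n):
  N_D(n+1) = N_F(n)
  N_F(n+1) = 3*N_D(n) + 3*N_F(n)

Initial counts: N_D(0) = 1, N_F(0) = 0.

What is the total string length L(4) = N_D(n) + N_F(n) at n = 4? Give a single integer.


Answer: 171

Derivation:
Step 0: N_D=1, N_F=0, L=1
Step 1: N_D=0, N_F=3, L=3
Step 2: N_D=3, N_F=9, L=12
Step 3: N_D=9, N_F=36, L=45
Step 4: N_D=36, N_F=135, L=171


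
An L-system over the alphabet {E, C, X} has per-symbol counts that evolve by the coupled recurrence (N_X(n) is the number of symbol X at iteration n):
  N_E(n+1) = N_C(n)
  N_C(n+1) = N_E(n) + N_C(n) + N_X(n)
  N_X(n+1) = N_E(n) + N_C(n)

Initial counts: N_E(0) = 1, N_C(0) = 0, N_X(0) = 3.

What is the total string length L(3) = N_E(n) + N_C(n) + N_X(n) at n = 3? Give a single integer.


Step 0: N_E=1, N_C=0, N_X=3, L=4
Step 1: N_E=0, N_C=4, N_X=1, L=5
Step 2: N_E=4, N_C=5, N_X=4, L=13
Step 3: N_E=5, N_C=13, N_X=9, L=27

Answer: 27


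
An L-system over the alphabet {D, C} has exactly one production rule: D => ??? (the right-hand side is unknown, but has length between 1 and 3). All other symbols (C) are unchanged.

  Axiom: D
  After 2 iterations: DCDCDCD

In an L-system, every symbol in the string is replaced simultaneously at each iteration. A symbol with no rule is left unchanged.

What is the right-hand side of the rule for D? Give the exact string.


Trying D => DCD:
  Step 0: D
  Step 1: DCD
  Step 2: DCDCDCD
Matches the given result.

Answer: DCD


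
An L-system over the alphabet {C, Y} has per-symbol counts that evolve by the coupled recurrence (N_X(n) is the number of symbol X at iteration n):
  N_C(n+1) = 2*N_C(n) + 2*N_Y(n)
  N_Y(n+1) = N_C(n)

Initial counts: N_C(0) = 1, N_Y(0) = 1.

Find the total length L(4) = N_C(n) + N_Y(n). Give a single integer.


Step 0: N_C=1, N_Y=1, L=2
Step 1: N_C=4, N_Y=1, L=5
Step 2: N_C=10, N_Y=4, L=14
Step 3: N_C=28, N_Y=10, L=38
Step 4: N_C=76, N_Y=28, L=104

Answer: 104


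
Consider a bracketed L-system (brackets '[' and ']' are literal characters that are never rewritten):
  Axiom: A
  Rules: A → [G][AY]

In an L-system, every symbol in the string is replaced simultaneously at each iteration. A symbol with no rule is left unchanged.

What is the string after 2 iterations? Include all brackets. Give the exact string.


Answer: [G][[G][AY]Y]

Derivation:
Step 0: A
Step 1: [G][AY]
Step 2: [G][[G][AY]Y]


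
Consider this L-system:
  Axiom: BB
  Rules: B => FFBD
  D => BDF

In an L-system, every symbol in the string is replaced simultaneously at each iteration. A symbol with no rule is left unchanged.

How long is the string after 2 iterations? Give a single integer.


Step 0: length = 2
Step 1: length = 8
Step 2: length = 18

Answer: 18


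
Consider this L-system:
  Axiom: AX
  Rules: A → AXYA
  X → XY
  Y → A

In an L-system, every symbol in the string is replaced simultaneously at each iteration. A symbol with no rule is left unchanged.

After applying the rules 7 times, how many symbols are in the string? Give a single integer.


Step 0: length = 2
Step 1: length = 6
Step 2: length = 14
Step 3: length = 36
Step 4: length = 94
Step 5: length = 246
Step 6: length = 644
Step 7: length = 1686

Answer: 1686


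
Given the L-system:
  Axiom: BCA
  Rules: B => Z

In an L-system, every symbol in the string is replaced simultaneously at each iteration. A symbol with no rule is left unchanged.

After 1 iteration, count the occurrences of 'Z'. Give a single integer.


Answer: 1

Derivation:
Step 0: BCA  (0 'Z')
Step 1: ZCA  (1 'Z')


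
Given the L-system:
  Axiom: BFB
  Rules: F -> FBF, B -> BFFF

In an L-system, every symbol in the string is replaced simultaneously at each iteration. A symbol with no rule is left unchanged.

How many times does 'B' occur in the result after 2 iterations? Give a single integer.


Answer: 11

Derivation:
Step 0: BFB  (2 'B')
Step 1: BFFFFBFBFFF  (3 'B')
Step 2: BFFFFBFFBFFBFFBFBFFFFBFBFFFFBFFBFFBF  (11 'B')


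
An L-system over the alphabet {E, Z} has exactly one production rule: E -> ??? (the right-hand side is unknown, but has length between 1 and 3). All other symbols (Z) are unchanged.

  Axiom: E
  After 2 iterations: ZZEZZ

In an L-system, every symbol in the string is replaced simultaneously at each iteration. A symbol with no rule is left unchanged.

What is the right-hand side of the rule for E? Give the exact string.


Trying E -> ZEZ:
  Step 0: E
  Step 1: ZEZ
  Step 2: ZZEZZ
Matches the given result.

Answer: ZEZ


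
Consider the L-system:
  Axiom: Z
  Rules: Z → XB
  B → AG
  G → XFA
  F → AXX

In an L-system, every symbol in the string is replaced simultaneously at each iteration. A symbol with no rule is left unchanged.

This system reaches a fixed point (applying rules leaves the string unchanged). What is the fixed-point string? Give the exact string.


Answer: XAXAXXA

Derivation:
Step 0: Z
Step 1: XB
Step 2: XAG
Step 3: XAXFA
Step 4: XAXAXXA
Step 5: XAXAXXA  (unchanged — fixed point at step 4)


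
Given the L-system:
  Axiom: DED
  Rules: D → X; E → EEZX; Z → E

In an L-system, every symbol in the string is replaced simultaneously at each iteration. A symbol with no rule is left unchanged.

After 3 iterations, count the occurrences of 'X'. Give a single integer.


Step 0: DED  (0 'X')
Step 1: XEEZXX  (3 'X')
Step 2: XEEZXEEZXEXX  (5 'X')
Step 3: XEEZXEEZXEXEEZXEEZXEXEEZXXX  (10 'X')

Answer: 10


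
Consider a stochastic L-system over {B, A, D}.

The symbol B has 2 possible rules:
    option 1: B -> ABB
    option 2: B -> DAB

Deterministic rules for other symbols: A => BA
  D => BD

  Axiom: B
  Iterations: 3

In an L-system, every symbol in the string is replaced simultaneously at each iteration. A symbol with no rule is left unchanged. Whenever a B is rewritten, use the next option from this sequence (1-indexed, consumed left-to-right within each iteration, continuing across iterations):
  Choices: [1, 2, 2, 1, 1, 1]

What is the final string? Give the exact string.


Step 0: B
Step 1: ABB  (used choices [1])
Step 2: BADABDAB  (used choices [2, 2])
Step 3: ABBBABDBAABBBDBAABB  (used choices [1, 1, 1])

Answer: ABBBABDBAABBBDBAABB


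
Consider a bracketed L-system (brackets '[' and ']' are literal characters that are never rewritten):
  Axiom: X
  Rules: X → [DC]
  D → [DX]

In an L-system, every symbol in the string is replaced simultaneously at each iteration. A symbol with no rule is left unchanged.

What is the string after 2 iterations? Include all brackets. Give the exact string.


Answer: [[DX]C]

Derivation:
Step 0: X
Step 1: [DC]
Step 2: [[DX]C]


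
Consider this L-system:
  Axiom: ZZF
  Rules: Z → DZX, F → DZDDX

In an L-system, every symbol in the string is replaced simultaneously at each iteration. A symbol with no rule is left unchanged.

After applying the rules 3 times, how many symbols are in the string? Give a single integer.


Answer: 23

Derivation:
Step 0: length = 3
Step 1: length = 11
Step 2: length = 17
Step 3: length = 23


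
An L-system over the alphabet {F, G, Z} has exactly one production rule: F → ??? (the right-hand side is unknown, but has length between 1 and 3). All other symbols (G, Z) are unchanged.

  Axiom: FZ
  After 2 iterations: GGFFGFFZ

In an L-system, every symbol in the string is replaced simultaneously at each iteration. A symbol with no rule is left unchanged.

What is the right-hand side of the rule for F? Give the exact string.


Trying F → GFF:
  Step 0: FZ
  Step 1: GFFZ
  Step 2: GGFFGFFZ
Matches the given result.

Answer: GFF


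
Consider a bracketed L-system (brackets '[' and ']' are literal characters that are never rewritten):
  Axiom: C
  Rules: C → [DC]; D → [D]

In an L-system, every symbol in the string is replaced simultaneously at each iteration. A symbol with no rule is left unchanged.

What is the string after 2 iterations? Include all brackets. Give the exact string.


Answer: [[D][DC]]

Derivation:
Step 0: C
Step 1: [DC]
Step 2: [[D][DC]]


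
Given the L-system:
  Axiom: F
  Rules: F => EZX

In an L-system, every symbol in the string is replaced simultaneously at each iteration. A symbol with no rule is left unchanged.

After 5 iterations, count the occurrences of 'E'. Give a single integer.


Step 0: F  (0 'E')
Step 1: EZX  (1 'E')
Step 2: EZX  (1 'E')
Step 3: EZX  (1 'E')
Step 4: EZX  (1 'E')
Step 5: EZX  (1 'E')

Answer: 1


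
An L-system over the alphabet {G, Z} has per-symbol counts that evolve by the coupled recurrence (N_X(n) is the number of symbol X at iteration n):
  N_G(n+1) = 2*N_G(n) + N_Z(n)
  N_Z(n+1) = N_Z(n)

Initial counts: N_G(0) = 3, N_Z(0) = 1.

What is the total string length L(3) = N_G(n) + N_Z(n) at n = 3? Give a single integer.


Answer: 32

Derivation:
Step 0: N_G=3, N_Z=1, L=4
Step 1: N_G=7, N_Z=1, L=8
Step 2: N_G=15, N_Z=1, L=16
Step 3: N_G=31, N_Z=1, L=32


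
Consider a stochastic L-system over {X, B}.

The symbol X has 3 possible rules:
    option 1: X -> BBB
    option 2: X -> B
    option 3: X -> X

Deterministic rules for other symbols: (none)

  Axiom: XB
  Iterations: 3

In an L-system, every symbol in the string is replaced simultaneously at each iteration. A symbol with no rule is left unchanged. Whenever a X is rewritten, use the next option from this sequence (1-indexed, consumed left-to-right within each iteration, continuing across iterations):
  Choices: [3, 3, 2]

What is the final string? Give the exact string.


Answer: BB

Derivation:
Step 0: XB
Step 1: XB  (used choices [3])
Step 2: XB  (used choices [3])
Step 3: BB  (used choices [2])


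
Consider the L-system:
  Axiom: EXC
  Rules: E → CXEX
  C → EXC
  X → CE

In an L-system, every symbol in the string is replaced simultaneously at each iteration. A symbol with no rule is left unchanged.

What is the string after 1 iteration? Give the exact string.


Answer: CXEXCEEXC

Derivation:
Step 0: EXC
Step 1: CXEXCEEXC


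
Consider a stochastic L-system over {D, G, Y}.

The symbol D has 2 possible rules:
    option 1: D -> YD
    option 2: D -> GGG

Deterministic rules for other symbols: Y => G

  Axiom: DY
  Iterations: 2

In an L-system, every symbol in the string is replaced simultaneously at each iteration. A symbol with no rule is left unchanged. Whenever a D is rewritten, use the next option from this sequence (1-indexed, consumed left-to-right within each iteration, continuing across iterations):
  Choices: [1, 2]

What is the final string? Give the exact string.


Step 0: DY
Step 1: YDG  (used choices [1])
Step 2: GGGGG  (used choices [2])

Answer: GGGGG


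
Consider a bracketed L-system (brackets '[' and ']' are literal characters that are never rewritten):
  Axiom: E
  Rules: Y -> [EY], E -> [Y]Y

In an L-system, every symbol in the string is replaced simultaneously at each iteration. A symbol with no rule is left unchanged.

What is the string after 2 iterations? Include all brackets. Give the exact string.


Answer: [[EY]][EY]

Derivation:
Step 0: E
Step 1: [Y]Y
Step 2: [[EY]][EY]


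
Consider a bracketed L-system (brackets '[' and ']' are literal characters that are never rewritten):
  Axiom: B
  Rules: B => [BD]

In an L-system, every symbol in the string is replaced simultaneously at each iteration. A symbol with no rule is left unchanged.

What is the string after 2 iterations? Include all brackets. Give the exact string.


Step 0: B
Step 1: [BD]
Step 2: [[BD]D]

Answer: [[BD]D]


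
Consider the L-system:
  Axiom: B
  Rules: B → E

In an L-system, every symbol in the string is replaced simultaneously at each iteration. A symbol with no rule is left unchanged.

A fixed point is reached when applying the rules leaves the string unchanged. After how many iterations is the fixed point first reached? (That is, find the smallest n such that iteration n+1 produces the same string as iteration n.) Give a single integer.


Answer: 1

Derivation:
Step 0: B
Step 1: E
Step 2: E  (unchanged — fixed point at step 1)


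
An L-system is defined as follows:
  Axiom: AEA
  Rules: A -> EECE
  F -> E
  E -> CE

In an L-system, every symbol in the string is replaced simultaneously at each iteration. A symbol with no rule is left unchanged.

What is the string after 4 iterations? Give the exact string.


Answer: CCCECCCECCCCECCCCECCCECCCECCCCE

Derivation:
Step 0: AEA
Step 1: EECECEEECE
Step 2: CECECCECCECECECCE
Step 3: CCECCECCCECCCECCECCECCCE
Step 4: CCCECCCECCCCECCCCECCCECCCECCCCE
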